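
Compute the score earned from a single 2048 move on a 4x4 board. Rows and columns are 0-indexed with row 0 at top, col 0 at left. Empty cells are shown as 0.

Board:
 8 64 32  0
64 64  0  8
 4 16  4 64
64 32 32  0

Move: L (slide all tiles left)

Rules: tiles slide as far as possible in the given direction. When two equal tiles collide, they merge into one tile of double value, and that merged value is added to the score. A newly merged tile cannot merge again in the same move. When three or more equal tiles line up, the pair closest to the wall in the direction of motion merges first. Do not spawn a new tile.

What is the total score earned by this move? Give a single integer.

Slide left:
row 0: [8, 64, 32, 0] -> [8, 64, 32, 0]  score +0 (running 0)
row 1: [64, 64, 0, 8] -> [128, 8, 0, 0]  score +128 (running 128)
row 2: [4, 16, 4, 64] -> [4, 16, 4, 64]  score +0 (running 128)
row 3: [64, 32, 32, 0] -> [64, 64, 0, 0]  score +64 (running 192)
Board after move:
  8  64  32   0
128   8   0   0
  4  16   4  64
 64  64   0   0

Answer: 192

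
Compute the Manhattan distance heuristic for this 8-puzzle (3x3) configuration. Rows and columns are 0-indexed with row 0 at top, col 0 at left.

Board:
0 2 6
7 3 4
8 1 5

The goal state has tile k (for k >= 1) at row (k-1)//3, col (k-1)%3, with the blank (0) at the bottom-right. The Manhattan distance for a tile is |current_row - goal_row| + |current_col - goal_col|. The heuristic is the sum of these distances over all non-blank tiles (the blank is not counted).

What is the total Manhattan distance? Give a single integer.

Tile 2: (0,1)->(0,1) = 0
Tile 6: (0,2)->(1,2) = 1
Tile 7: (1,0)->(2,0) = 1
Tile 3: (1,1)->(0,2) = 2
Tile 4: (1,2)->(1,0) = 2
Tile 8: (2,0)->(2,1) = 1
Tile 1: (2,1)->(0,0) = 3
Tile 5: (2,2)->(1,1) = 2
Sum: 0 + 1 + 1 + 2 + 2 + 1 + 3 + 2 = 12

Answer: 12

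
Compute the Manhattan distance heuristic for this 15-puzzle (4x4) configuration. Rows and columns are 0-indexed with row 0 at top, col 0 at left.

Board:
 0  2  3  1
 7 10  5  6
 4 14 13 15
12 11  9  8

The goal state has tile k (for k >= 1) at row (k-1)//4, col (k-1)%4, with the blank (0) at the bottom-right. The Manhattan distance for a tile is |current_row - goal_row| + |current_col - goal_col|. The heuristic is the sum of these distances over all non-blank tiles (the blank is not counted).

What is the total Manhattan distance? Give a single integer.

Answer: 32

Derivation:
Tile 2: (0,1)->(0,1) = 0
Tile 3: (0,2)->(0,2) = 0
Tile 1: (0,3)->(0,0) = 3
Tile 7: (1,0)->(1,2) = 2
Tile 10: (1,1)->(2,1) = 1
Tile 5: (1,2)->(1,0) = 2
Tile 6: (1,3)->(1,1) = 2
Tile 4: (2,0)->(0,3) = 5
Tile 14: (2,1)->(3,1) = 1
Tile 13: (2,2)->(3,0) = 3
Tile 15: (2,3)->(3,2) = 2
Tile 12: (3,0)->(2,3) = 4
Tile 11: (3,1)->(2,2) = 2
Tile 9: (3,2)->(2,0) = 3
Tile 8: (3,3)->(1,3) = 2
Sum: 0 + 0 + 3 + 2 + 1 + 2 + 2 + 5 + 1 + 3 + 2 + 4 + 2 + 3 + 2 = 32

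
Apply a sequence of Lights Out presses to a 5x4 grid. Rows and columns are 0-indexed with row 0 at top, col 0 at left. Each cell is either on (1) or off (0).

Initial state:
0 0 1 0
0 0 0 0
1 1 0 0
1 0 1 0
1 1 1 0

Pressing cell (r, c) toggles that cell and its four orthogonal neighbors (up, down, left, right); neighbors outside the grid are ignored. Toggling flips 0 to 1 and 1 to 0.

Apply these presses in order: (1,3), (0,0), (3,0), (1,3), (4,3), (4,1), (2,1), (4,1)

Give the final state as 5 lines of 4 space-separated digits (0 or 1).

After press 1 at (1,3):
0 0 1 1
0 0 1 1
1 1 0 1
1 0 1 0
1 1 1 0

After press 2 at (0,0):
1 1 1 1
1 0 1 1
1 1 0 1
1 0 1 0
1 1 1 0

After press 3 at (3,0):
1 1 1 1
1 0 1 1
0 1 0 1
0 1 1 0
0 1 1 0

After press 4 at (1,3):
1 1 1 0
1 0 0 0
0 1 0 0
0 1 1 0
0 1 1 0

After press 5 at (4,3):
1 1 1 0
1 0 0 0
0 1 0 0
0 1 1 1
0 1 0 1

After press 6 at (4,1):
1 1 1 0
1 0 0 0
0 1 0 0
0 0 1 1
1 0 1 1

After press 7 at (2,1):
1 1 1 0
1 1 0 0
1 0 1 0
0 1 1 1
1 0 1 1

After press 8 at (4,1):
1 1 1 0
1 1 0 0
1 0 1 0
0 0 1 1
0 1 0 1

Answer: 1 1 1 0
1 1 0 0
1 0 1 0
0 0 1 1
0 1 0 1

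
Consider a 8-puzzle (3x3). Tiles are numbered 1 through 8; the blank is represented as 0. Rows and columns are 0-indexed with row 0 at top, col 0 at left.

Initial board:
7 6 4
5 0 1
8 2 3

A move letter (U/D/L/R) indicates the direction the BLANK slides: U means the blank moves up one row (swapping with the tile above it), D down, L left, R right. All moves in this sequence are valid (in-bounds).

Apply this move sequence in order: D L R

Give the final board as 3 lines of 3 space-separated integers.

Answer: 7 6 4
5 2 1
8 0 3

Derivation:
After move 1 (D):
7 6 4
5 2 1
8 0 3

After move 2 (L):
7 6 4
5 2 1
0 8 3

After move 3 (R):
7 6 4
5 2 1
8 0 3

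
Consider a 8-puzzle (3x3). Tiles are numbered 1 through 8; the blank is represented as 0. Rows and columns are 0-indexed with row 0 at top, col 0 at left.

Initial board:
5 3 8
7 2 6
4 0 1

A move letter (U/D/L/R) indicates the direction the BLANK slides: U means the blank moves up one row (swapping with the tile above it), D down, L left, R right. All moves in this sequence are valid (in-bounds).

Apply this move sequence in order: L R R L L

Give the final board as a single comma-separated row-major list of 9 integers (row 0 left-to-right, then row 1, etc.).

Answer: 5, 3, 8, 7, 2, 6, 0, 4, 1

Derivation:
After move 1 (L):
5 3 8
7 2 6
0 4 1

After move 2 (R):
5 3 8
7 2 6
4 0 1

After move 3 (R):
5 3 8
7 2 6
4 1 0

After move 4 (L):
5 3 8
7 2 6
4 0 1

After move 5 (L):
5 3 8
7 2 6
0 4 1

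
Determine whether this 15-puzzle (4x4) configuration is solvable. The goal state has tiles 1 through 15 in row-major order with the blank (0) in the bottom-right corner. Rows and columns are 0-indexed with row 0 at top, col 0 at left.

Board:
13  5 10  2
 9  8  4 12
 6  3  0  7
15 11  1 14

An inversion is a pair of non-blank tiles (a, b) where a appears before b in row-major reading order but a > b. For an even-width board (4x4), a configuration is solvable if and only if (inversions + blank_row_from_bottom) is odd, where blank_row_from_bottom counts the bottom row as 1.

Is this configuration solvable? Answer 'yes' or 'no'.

Inversions: 51
Blank is in row 2 (0-indexed from top), which is row 2 counting from the bottom (bottom = 1).
51 + 2 = 53, which is odd, so the puzzle is solvable.

Answer: yes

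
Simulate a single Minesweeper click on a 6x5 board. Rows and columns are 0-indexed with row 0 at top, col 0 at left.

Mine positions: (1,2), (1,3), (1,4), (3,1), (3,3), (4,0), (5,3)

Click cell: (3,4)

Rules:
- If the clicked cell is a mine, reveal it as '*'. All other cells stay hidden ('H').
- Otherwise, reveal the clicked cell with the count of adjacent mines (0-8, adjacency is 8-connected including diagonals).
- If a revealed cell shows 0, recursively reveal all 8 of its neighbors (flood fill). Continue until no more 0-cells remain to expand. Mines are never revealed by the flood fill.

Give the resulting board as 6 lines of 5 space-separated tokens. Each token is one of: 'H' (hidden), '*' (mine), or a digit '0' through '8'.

H H H H H
H H H H H
H H H H H
H H H H 1
H H H H H
H H H H H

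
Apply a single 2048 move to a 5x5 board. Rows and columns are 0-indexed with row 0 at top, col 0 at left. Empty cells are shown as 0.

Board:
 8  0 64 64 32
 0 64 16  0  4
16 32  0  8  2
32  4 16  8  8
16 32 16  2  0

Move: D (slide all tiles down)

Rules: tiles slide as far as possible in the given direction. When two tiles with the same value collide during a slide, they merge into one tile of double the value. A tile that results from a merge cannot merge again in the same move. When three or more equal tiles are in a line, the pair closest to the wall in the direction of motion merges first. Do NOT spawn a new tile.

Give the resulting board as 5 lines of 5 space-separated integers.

Answer:  0  0  0  0  0
 8 64  0  0 32
16 32 64 64  4
32  4 16 16  2
16 32 32  2  8

Derivation:
Slide down:
col 0: [8, 0, 16, 32, 16] -> [0, 8, 16, 32, 16]
col 1: [0, 64, 32, 4, 32] -> [0, 64, 32, 4, 32]
col 2: [64, 16, 0, 16, 16] -> [0, 0, 64, 16, 32]
col 3: [64, 0, 8, 8, 2] -> [0, 0, 64, 16, 2]
col 4: [32, 4, 2, 8, 0] -> [0, 32, 4, 2, 8]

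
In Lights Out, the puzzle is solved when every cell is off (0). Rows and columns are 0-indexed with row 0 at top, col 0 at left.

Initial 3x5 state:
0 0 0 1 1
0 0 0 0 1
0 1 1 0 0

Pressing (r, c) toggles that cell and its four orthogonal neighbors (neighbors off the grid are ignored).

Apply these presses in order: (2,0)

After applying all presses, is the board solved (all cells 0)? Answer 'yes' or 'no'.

Answer: no

Derivation:
After press 1 at (2,0):
0 0 0 1 1
1 0 0 0 1
1 0 1 0 0

Lights still on: 6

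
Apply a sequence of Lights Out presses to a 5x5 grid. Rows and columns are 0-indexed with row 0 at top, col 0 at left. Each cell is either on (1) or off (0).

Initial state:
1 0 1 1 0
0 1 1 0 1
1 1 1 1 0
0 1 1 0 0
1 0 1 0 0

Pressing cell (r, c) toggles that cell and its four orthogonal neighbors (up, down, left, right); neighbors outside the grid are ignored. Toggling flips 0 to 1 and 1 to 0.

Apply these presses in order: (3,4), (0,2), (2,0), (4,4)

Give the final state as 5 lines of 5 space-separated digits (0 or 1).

Answer: 1 1 0 0 0
1 1 0 0 1
0 0 1 1 1
1 1 1 1 0
1 0 1 1 0

Derivation:
After press 1 at (3,4):
1 0 1 1 0
0 1 1 0 1
1 1 1 1 1
0 1 1 1 1
1 0 1 0 1

After press 2 at (0,2):
1 1 0 0 0
0 1 0 0 1
1 1 1 1 1
0 1 1 1 1
1 0 1 0 1

After press 3 at (2,0):
1 1 0 0 0
1 1 0 0 1
0 0 1 1 1
1 1 1 1 1
1 0 1 0 1

After press 4 at (4,4):
1 1 0 0 0
1 1 0 0 1
0 0 1 1 1
1 1 1 1 0
1 0 1 1 0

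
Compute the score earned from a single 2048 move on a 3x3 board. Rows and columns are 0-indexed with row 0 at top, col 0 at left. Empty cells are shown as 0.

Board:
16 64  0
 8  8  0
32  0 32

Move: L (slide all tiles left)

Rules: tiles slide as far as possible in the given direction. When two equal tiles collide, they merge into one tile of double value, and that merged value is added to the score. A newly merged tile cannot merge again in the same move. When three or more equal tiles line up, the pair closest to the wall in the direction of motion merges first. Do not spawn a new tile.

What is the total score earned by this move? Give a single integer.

Answer: 80

Derivation:
Slide left:
row 0: [16, 64, 0] -> [16, 64, 0]  score +0 (running 0)
row 1: [8, 8, 0] -> [16, 0, 0]  score +16 (running 16)
row 2: [32, 0, 32] -> [64, 0, 0]  score +64 (running 80)
Board after move:
16 64  0
16  0  0
64  0  0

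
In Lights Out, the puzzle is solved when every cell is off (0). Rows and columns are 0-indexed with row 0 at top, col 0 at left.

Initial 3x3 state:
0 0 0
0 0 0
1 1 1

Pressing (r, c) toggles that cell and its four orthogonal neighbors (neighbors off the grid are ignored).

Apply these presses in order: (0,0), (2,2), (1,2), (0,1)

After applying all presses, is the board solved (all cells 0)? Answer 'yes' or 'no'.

Answer: no

Derivation:
After press 1 at (0,0):
1 1 0
1 0 0
1 1 1

After press 2 at (2,2):
1 1 0
1 0 1
1 0 0

After press 3 at (1,2):
1 1 1
1 1 0
1 0 1

After press 4 at (0,1):
0 0 0
1 0 0
1 0 1

Lights still on: 3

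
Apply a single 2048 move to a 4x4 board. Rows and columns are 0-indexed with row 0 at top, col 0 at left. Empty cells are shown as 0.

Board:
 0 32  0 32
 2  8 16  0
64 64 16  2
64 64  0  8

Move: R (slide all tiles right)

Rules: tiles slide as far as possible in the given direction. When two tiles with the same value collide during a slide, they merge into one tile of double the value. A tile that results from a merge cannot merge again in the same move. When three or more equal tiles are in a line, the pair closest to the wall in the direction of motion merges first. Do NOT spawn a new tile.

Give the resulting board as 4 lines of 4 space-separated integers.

Slide right:
row 0: [0, 32, 0, 32] -> [0, 0, 0, 64]
row 1: [2, 8, 16, 0] -> [0, 2, 8, 16]
row 2: [64, 64, 16, 2] -> [0, 128, 16, 2]
row 3: [64, 64, 0, 8] -> [0, 0, 128, 8]

Answer:   0   0   0  64
  0   2   8  16
  0 128  16   2
  0   0 128   8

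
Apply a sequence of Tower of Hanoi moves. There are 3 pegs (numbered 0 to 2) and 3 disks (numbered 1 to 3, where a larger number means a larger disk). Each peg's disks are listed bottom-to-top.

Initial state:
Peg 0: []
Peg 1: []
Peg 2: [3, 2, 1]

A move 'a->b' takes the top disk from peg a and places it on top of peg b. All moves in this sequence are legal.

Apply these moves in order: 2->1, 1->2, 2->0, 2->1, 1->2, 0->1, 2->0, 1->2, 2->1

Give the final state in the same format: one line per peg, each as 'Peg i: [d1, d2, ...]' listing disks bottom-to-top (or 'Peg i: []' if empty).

Answer: Peg 0: [2]
Peg 1: [1]
Peg 2: [3]

Derivation:
After move 1 (2->1):
Peg 0: []
Peg 1: [1]
Peg 2: [3, 2]

After move 2 (1->2):
Peg 0: []
Peg 1: []
Peg 2: [3, 2, 1]

After move 3 (2->0):
Peg 0: [1]
Peg 1: []
Peg 2: [3, 2]

After move 4 (2->1):
Peg 0: [1]
Peg 1: [2]
Peg 2: [3]

After move 5 (1->2):
Peg 0: [1]
Peg 1: []
Peg 2: [3, 2]

After move 6 (0->1):
Peg 0: []
Peg 1: [1]
Peg 2: [3, 2]

After move 7 (2->0):
Peg 0: [2]
Peg 1: [1]
Peg 2: [3]

After move 8 (1->2):
Peg 0: [2]
Peg 1: []
Peg 2: [3, 1]

After move 9 (2->1):
Peg 0: [2]
Peg 1: [1]
Peg 2: [3]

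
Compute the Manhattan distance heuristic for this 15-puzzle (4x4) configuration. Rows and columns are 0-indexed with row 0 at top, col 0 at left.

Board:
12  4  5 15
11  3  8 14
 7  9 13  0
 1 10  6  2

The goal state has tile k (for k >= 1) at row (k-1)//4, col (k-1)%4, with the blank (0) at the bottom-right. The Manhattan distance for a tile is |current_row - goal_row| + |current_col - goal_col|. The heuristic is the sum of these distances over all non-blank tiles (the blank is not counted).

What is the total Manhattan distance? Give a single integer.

Tile 12: (0,0)->(2,3) = 5
Tile 4: (0,1)->(0,3) = 2
Tile 5: (0,2)->(1,0) = 3
Tile 15: (0,3)->(3,2) = 4
Tile 11: (1,0)->(2,2) = 3
Tile 3: (1,1)->(0,2) = 2
Tile 8: (1,2)->(1,3) = 1
Tile 14: (1,3)->(3,1) = 4
Tile 7: (2,0)->(1,2) = 3
Tile 9: (2,1)->(2,0) = 1
Tile 13: (2,2)->(3,0) = 3
Tile 1: (3,0)->(0,0) = 3
Tile 10: (3,1)->(2,1) = 1
Tile 6: (3,2)->(1,1) = 3
Tile 2: (3,3)->(0,1) = 5
Sum: 5 + 2 + 3 + 4 + 3 + 2 + 1 + 4 + 3 + 1 + 3 + 3 + 1 + 3 + 5 = 43

Answer: 43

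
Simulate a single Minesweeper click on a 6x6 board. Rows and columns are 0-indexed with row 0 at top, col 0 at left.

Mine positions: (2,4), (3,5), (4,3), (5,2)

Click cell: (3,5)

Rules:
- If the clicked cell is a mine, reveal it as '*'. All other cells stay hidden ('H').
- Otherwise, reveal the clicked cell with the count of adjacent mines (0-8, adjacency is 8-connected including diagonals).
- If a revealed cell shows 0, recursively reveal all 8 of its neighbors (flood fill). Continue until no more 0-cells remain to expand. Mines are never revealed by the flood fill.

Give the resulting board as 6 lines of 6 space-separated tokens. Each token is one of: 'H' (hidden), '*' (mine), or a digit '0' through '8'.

H H H H H H
H H H H H H
H H H H H H
H H H H H *
H H H H H H
H H H H H H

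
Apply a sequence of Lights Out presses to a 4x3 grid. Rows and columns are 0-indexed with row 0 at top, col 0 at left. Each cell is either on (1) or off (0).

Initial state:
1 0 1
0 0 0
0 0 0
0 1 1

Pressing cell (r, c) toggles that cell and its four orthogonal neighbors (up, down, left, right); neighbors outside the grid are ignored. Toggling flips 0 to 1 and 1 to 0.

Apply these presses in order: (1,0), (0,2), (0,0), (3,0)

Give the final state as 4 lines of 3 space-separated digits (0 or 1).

Answer: 1 0 0
0 1 1
0 0 0
1 0 1

Derivation:
After press 1 at (1,0):
0 0 1
1 1 0
1 0 0
0 1 1

After press 2 at (0,2):
0 1 0
1 1 1
1 0 0
0 1 1

After press 3 at (0,0):
1 0 0
0 1 1
1 0 0
0 1 1

After press 4 at (3,0):
1 0 0
0 1 1
0 0 0
1 0 1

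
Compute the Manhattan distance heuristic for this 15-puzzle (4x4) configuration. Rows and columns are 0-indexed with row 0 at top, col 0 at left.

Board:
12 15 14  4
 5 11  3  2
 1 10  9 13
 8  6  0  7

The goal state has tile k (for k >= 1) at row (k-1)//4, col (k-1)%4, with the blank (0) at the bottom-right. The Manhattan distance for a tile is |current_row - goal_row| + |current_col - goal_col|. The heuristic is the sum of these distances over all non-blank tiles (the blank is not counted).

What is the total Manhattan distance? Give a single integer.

Answer: 37

Derivation:
Tile 12: (0,0)->(2,3) = 5
Tile 15: (0,1)->(3,2) = 4
Tile 14: (0,2)->(3,1) = 4
Tile 4: (0,3)->(0,3) = 0
Tile 5: (1,0)->(1,0) = 0
Tile 11: (1,1)->(2,2) = 2
Tile 3: (1,2)->(0,2) = 1
Tile 2: (1,3)->(0,1) = 3
Tile 1: (2,0)->(0,0) = 2
Tile 10: (2,1)->(2,1) = 0
Tile 9: (2,2)->(2,0) = 2
Tile 13: (2,3)->(3,0) = 4
Tile 8: (3,0)->(1,3) = 5
Tile 6: (3,1)->(1,1) = 2
Tile 7: (3,3)->(1,2) = 3
Sum: 5 + 4 + 4 + 0 + 0 + 2 + 1 + 3 + 2 + 0 + 2 + 4 + 5 + 2 + 3 = 37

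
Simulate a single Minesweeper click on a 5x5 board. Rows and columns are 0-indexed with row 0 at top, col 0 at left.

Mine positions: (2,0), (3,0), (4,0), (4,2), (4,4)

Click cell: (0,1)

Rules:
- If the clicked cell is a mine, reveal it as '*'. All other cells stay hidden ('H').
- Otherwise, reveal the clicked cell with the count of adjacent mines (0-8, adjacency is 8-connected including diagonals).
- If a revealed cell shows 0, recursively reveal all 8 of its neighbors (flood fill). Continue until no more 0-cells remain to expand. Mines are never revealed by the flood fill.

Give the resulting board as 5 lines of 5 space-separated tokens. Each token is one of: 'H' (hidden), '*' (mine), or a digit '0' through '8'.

0 0 0 0 0
1 1 0 0 0
H 2 0 0 0
H 4 1 2 1
H H H H H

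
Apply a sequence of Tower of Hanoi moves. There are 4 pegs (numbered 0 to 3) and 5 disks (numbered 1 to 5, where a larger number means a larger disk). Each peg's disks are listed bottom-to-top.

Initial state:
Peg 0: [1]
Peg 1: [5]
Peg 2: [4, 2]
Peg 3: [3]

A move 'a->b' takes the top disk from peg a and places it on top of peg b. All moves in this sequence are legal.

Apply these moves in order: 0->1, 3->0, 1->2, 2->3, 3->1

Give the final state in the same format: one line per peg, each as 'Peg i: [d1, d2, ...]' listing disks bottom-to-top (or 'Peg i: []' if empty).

Answer: Peg 0: [3]
Peg 1: [5, 1]
Peg 2: [4, 2]
Peg 3: []

Derivation:
After move 1 (0->1):
Peg 0: []
Peg 1: [5, 1]
Peg 2: [4, 2]
Peg 3: [3]

After move 2 (3->0):
Peg 0: [3]
Peg 1: [5, 1]
Peg 2: [4, 2]
Peg 3: []

After move 3 (1->2):
Peg 0: [3]
Peg 1: [5]
Peg 2: [4, 2, 1]
Peg 3: []

After move 4 (2->3):
Peg 0: [3]
Peg 1: [5]
Peg 2: [4, 2]
Peg 3: [1]

After move 5 (3->1):
Peg 0: [3]
Peg 1: [5, 1]
Peg 2: [4, 2]
Peg 3: []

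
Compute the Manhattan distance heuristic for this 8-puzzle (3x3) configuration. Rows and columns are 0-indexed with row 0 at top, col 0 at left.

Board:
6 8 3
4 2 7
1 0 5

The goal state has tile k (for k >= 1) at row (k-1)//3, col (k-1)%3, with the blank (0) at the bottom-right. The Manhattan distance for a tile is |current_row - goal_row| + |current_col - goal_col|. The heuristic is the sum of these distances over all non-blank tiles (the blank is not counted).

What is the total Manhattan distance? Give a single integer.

Answer: 13

Derivation:
Tile 6: (0,0)->(1,2) = 3
Tile 8: (0,1)->(2,1) = 2
Tile 3: (0,2)->(0,2) = 0
Tile 4: (1,0)->(1,0) = 0
Tile 2: (1,1)->(0,1) = 1
Tile 7: (1,2)->(2,0) = 3
Tile 1: (2,0)->(0,0) = 2
Tile 5: (2,2)->(1,1) = 2
Sum: 3 + 2 + 0 + 0 + 1 + 3 + 2 + 2 = 13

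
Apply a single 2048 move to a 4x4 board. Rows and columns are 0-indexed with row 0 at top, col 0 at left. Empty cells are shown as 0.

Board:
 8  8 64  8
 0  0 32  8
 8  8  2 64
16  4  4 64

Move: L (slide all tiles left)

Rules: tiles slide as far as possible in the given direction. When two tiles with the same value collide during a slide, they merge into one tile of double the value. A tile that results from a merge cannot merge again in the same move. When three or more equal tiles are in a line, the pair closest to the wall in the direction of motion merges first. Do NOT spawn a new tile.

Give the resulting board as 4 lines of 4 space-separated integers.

Slide left:
row 0: [8, 8, 64, 8] -> [16, 64, 8, 0]
row 1: [0, 0, 32, 8] -> [32, 8, 0, 0]
row 2: [8, 8, 2, 64] -> [16, 2, 64, 0]
row 3: [16, 4, 4, 64] -> [16, 8, 64, 0]

Answer: 16 64  8  0
32  8  0  0
16  2 64  0
16  8 64  0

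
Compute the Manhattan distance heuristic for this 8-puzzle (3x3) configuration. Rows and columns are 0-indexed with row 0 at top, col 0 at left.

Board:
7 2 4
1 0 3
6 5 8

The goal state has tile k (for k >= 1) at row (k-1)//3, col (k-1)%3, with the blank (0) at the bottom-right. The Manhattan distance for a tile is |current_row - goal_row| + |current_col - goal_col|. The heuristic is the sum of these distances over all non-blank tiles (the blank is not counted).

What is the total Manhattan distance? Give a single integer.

Answer: 12

Derivation:
Tile 7: at (0,0), goal (2,0), distance |0-2|+|0-0| = 2
Tile 2: at (0,1), goal (0,1), distance |0-0|+|1-1| = 0
Tile 4: at (0,2), goal (1,0), distance |0-1|+|2-0| = 3
Tile 1: at (1,0), goal (0,0), distance |1-0|+|0-0| = 1
Tile 3: at (1,2), goal (0,2), distance |1-0|+|2-2| = 1
Tile 6: at (2,0), goal (1,2), distance |2-1|+|0-2| = 3
Tile 5: at (2,1), goal (1,1), distance |2-1|+|1-1| = 1
Tile 8: at (2,2), goal (2,1), distance |2-2|+|2-1| = 1
Sum: 2 + 0 + 3 + 1 + 1 + 3 + 1 + 1 = 12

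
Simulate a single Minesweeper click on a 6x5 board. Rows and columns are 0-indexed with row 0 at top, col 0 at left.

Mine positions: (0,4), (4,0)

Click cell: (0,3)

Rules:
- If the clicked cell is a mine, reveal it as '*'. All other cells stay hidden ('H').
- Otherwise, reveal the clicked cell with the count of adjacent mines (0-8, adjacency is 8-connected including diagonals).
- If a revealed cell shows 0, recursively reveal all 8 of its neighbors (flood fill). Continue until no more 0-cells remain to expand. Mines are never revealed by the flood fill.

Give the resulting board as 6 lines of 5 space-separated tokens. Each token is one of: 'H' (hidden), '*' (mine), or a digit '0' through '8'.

H H H 1 H
H H H H H
H H H H H
H H H H H
H H H H H
H H H H H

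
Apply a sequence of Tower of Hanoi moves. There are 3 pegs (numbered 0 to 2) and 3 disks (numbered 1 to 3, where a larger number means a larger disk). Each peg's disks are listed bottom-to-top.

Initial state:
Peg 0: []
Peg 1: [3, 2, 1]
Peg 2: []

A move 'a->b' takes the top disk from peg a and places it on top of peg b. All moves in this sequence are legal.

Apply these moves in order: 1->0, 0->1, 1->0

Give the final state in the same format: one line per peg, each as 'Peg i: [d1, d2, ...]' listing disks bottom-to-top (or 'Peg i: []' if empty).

After move 1 (1->0):
Peg 0: [1]
Peg 1: [3, 2]
Peg 2: []

After move 2 (0->1):
Peg 0: []
Peg 1: [3, 2, 1]
Peg 2: []

After move 3 (1->0):
Peg 0: [1]
Peg 1: [3, 2]
Peg 2: []

Answer: Peg 0: [1]
Peg 1: [3, 2]
Peg 2: []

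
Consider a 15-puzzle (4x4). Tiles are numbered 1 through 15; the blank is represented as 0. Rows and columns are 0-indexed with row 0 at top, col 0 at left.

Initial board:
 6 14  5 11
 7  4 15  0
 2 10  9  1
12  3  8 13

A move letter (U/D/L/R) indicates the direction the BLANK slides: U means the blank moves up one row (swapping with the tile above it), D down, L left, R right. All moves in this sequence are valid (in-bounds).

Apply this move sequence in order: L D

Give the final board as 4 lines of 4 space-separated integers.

After move 1 (L):
 6 14  5 11
 7  4  0 15
 2 10  9  1
12  3  8 13

After move 2 (D):
 6 14  5 11
 7  4  9 15
 2 10  0  1
12  3  8 13

Answer:  6 14  5 11
 7  4  9 15
 2 10  0  1
12  3  8 13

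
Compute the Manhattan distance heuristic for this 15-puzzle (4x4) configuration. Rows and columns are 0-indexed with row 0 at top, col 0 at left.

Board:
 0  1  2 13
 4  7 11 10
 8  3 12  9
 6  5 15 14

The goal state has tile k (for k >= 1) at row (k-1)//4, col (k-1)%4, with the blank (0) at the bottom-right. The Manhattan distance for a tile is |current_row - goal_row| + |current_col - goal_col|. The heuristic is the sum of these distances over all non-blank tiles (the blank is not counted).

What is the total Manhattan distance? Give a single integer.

Answer: 36

Derivation:
Tile 1: (0,1)->(0,0) = 1
Tile 2: (0,2)->(0,1) = 1
Tile 13: (0,3)->(3,0) = 6
Tile 4: (1,0)->(0,3) = 4
Tile 7: (1,1)->(1,2) = 1
Tile 11: (1,2)->(2,2) = 1
Tile 10: (1,3)->(2,1) = 3
Tile 8: (2,0)->(1,3) = 4
Tile 3: (2,1)->(0,2) = 3
Tile 12: (2,2)->(2,3) = 1
Tile 9: (2,3)->(2,0) = 3
Tile 6: (3,0)->(1,1) = 3
Tile 5: (3,1)->(1,0) = 3
Tile 15: (3,2)->(3,2) = 0
Tile 14: (3,3)->(3,1) = 2
Sum: 1 + 1 + 6 + 4 + 1 + 1 + 3 + 4 + 3 + 1 + 3 + 3 + 3 + 0 + 2 = 36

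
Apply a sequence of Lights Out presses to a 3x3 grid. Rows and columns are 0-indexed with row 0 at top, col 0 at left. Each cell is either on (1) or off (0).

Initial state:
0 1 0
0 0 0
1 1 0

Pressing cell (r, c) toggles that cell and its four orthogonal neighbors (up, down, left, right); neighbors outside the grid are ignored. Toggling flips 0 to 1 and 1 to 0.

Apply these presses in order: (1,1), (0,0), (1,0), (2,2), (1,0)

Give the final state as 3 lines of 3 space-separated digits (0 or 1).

After press 1 at (1,1):
0 0 0
1 1 1
1 0 0

After press 2 at (0,0):
1 1 0
0 1 1
1 0 0

After press 3 at (1,0):
0 1 0
1 0 1
0 0 0

After press 4 at (2,2):
0 1 0
1 0 0
0 1 1

After press 5 at (1,0):
1 1 0
0 1 0
1 1 1

Answer: 1 1 0
0 1 0
1 1 1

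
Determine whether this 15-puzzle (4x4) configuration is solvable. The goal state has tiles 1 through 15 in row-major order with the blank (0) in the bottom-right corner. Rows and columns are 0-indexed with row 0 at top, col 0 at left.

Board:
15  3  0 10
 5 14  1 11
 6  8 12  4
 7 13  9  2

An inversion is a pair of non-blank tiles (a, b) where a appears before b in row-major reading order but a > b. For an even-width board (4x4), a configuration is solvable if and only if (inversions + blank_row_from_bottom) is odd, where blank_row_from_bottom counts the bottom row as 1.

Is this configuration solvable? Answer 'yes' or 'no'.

Inversions: 57
Blank is in row 0 (0-indexed from top), which is row 4 counting from the bottom (bottom = 1).
57 + 4 = 61, which is odd, so the puzzle is solvable.

Answer: yes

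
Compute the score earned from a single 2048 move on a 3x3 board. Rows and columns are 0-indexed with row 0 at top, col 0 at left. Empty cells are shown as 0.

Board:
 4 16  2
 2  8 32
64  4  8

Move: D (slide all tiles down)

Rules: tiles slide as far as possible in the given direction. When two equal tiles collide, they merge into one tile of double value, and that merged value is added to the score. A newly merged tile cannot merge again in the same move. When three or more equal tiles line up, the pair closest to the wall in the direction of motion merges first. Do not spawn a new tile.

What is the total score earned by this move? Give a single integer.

Slide down:
col 0: [4, 2, 64] -> [4, 2, 64]  score +0 (running 0)
col 1: [16, 8, 4] -> [16, 8, 4]  score +0 (running 0)
col 2: [2, 32, 8] -> [2, 32, 8]  score +0 (running 0)
Board after move:
 4 16  2
 2  8 32
64  4  8

Answer: 0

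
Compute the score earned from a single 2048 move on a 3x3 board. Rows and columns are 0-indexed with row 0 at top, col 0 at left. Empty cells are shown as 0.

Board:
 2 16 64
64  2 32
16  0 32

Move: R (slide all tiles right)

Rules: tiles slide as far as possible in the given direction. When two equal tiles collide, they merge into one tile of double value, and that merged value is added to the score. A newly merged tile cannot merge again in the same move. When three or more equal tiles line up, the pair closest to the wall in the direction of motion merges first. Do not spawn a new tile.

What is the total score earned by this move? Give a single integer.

Answer: 0

Derivation:
Slide right:
row 0: [2, 16, 64] -> [2, 16, 64]  score +0 (running 0)
row 1: [64, 2, 32] -> [64, 2, 32]  score +0 (running 0)
row 2: [16, 0, 32] -> [0, 16, 32]  score +0 (running 0)
Board after move:
 2 16 64
64  2 32
 0 16 32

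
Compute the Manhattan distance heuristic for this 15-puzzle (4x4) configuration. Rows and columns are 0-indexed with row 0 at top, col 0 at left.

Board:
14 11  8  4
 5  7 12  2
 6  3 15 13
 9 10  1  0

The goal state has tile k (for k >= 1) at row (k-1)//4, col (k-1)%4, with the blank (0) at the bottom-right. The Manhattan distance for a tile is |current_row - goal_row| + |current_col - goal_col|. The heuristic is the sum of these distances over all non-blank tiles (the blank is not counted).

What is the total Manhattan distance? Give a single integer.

Answer: 32

Derivation:
Tile 14: at (0,0), goal (3,1), distance |0-3|+|0-1| = 4
Tile 11: at (0,1), goal (2,2), distance |0-2|+|1-2| = 3
Tile 8: at (0,2), goal (1,3), distance |0-1|+|2-3| = 2
Tile 4: at (0,3), goal (0,3), distance |0-0|+|3-3| = 0
Tile 5: at (1,0), goal (1,0), distance |1-1|+|0-0| = 0
Tile 7: at (1,1), goal (1,2), distance |1-1|+|1-2| = 1
Tile 12: at (1,2), goal (2,3), distance |1-2|+|2-3| = 2
Tile 2: at (1,3), goal (0,1), distance |1-0|+|3-1| = 3
Tile 6: at (2,0), goal (1,1), distance |2-1|+|0-1| = 2
Tile 3: at (2,1), goal (0,2), distance |2-0|+|1-2| = 3
Tile 15: at (2,2), goal (3,2), distance |2-3|+|2-2| = 1
Tile 13: at (2,3), goal (3,0), distance |2-3|+|3-0| = 4
Tile 9: at (3,0), goal (2,0), distance |3-2|+|0-0| = 1
Tile 10: at (3,1), goal (2,1), distance |3-2|+|1-1| = 1
Tile 1: at (3,2), goal (0,0), distance |3-0|+|2-0| = 5
Sum: 4 + 3 + 2 + 0 + 0 + 1 + 2 + 3 + 2 + 3 + 1 + 4 + 1 + 1 + 5 = 32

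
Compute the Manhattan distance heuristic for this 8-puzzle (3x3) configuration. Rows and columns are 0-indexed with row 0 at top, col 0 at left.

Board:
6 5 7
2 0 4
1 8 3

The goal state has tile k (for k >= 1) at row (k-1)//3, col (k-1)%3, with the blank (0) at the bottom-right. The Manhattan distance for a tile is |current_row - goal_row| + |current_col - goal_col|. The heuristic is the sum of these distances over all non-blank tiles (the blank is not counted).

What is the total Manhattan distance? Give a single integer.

Tile 6: at (0,0), goal (1,2), distance |0-1|+|0-2| = 3
Tile 5: at (0,1), goal (1,1), distance |0-1|+|1-1| = 1
Tile 7: at (0,2), goal (2,0), distance |0-2|+|2-0| = 4
Tile 2: at (1,0), goal (0,1), distance |1-0|+|0-1| = 2
Tile 4: at (1,2), goal (1,0), distance |1-1|+|2-0| = 2
Tile 1: at (2,0), goal (0,0), distance |2-0|+|0-0| = 2
Tile 8: at (2,1), goal (2,1), distance |2-2|+|1-1| = 0
Tile 3: at (2,2), goal (0,2), distance |2-0|+|2-2| = 2
Sum: 3 + 1 + 4 + 2 + 2 + 2 + 0 + 2 = 16

Answer: 16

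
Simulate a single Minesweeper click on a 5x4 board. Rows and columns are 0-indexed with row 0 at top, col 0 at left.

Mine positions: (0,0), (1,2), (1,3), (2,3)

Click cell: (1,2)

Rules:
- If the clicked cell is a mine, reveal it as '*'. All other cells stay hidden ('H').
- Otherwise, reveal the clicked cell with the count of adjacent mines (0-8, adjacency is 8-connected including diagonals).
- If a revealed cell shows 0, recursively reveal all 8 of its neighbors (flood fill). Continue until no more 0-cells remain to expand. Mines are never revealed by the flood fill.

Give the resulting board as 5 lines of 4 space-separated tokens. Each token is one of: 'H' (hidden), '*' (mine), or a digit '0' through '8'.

H H H H
H H * H
H H H H
H H H H
H H H H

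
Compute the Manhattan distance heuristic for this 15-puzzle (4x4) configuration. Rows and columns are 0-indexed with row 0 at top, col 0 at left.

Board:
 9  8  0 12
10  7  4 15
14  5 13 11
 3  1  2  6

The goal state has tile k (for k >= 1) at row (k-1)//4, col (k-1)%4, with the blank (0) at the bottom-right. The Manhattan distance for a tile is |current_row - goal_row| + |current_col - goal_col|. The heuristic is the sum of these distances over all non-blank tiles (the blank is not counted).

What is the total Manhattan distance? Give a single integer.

Tile 9: (0,0)->(2,0) = 2
Tile 8: (0,1)->(1,3) = 3
Tile 12: (0,3)->(2,3) = 2
Tile 10: (1,0)->(2,1) = 2
Tile 7: (1,1)->(1,2) = 1
Tile 4: (1,2)->(0,3) = 2
Tile 15: (1,3)->(3,2) = 3
Tile 14: (2,0)->(3,1) = 2
Tile 5: (2,1)->(1,0) = 2
Tile 13: (2,2)->(3,0) = 3
Tile 11: (2,3)->(2,2) = 1
Tile 3: (3,0)->(0,2) = 5
Tile 1: (3,1)->(0,0) = 4
Tile 2: (3,2)->(0,1) = 4
Tile 6: (3,3)->(1,1) = 4
Sum: 2 + 3 + 2 + 2 + 1 + 2 + 3 + 2 + 2 + 3 + 1 + 5 + 4 + 4 + 4 = 40

Answer: 40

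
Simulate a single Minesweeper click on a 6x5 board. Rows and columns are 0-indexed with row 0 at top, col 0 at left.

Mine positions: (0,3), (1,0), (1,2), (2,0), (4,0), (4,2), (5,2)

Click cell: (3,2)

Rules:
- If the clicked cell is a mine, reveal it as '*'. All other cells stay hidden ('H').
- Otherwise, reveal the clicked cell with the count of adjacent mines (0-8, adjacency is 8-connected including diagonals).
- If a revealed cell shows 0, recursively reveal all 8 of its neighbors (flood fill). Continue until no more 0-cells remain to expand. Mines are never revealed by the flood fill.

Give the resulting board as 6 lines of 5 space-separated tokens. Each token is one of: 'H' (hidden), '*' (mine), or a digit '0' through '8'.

H H H H H
H H H H H
H H H H H
H H 1 H H
H H H H H
H H H H H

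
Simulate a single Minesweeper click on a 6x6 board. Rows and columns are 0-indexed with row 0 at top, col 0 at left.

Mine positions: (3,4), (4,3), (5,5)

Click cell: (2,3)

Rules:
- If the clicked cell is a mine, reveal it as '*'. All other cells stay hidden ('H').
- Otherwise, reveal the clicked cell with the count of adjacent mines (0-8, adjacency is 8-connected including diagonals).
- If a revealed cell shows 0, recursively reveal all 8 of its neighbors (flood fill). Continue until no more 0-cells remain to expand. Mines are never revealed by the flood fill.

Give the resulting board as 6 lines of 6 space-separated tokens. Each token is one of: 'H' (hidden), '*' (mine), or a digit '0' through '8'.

H H H H H H
H H H H H H
H H H 1 H H
H H H H H H
H H H H H H
H H H H H H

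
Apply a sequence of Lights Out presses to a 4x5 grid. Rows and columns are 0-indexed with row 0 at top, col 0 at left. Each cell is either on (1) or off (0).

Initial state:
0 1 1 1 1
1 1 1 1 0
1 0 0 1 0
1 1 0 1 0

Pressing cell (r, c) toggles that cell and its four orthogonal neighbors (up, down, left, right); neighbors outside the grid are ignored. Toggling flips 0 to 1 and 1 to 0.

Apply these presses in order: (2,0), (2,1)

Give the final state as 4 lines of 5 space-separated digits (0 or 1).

After press 1 at (2,0):
0 1 1 1 1
0 1 1 1 0
0 1 0 1 0
0 1 0 1 0

After press 2 at (2,1):
0 1 1 1 1
0 0 1 1 0
1 0 1 1 0
0 0 0 1 0

Answer: 0 1 1 1 1
0 0 1 1 0
1 0 1 1 0
0 0 0 1 0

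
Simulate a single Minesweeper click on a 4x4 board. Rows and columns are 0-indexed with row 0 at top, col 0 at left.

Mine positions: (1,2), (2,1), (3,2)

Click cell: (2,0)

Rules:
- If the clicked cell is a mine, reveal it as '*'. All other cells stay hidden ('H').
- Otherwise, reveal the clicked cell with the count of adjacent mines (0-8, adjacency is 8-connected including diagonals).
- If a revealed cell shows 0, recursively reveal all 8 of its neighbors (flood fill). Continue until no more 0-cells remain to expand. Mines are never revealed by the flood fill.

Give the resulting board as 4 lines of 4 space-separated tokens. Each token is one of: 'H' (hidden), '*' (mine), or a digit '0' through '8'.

H H H H
H H H H
1 H H H
H H H H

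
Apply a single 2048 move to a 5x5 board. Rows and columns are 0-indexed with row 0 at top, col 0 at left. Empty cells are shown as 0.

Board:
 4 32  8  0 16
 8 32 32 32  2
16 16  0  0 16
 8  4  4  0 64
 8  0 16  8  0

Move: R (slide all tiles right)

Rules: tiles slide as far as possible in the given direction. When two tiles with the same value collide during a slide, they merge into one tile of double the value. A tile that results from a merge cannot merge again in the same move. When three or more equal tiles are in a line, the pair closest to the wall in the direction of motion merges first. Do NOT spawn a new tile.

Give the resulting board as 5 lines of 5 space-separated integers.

Slide right:
row 0: [4, 32, 8, 0, 16] -> [0, 4, 32, 8, 16]
row 1: [8, 32, 32, 32, 2] -> [0, 8, 32, 64, 2]
row 2: [16, 16, 0, 0, 16] -> [0, 0, 0, 16, 32]
row 3: [8, 4, 4, 0, 64] -> [0, 0, 8, 8, 64]
row 4: [8, 0, 16, 8, 0] -> [0, 0, 8, 16, 8]

Answer:  0  4 32  8 16
 0  8 32 64  2
 0  0  0 16 32
 0  0  8  8 64
 0  0  8 16  8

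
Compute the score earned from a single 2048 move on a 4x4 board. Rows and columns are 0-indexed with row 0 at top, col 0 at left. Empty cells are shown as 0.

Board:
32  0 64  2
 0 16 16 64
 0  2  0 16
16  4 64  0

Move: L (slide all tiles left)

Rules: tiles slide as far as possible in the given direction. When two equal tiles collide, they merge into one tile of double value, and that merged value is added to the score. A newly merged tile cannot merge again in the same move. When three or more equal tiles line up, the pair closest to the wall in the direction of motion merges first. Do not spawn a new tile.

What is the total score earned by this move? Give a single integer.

Slide left:
row 0: [32, 0, 64, 2] -> [32, 64, 2, 0]  score +0 (running 0)
row 1: [0, 16, 16, 64] -> [32, 64, 0, 0]  score +32 (running 32)
row 2: [0, 2, 0, 16] -> [2, 16, 0, 0]  score +0 (running 32)
row 3: [16, 4, 64, 0] -> [16, 4, 64, 0]  score +0 (running 32)
Board after move:
32 64  2  0
32 64  0  0
 2 16  0  0
16  4 64  0

Answer: 32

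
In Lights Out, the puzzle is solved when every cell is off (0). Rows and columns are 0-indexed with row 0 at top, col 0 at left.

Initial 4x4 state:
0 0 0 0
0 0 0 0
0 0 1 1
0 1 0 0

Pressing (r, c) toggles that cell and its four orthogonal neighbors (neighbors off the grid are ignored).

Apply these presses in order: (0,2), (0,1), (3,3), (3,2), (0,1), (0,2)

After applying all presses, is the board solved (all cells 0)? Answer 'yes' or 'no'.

After press 1 at (0,2):
0 1 1 1
0 0 1 0
0 0 1 1
0 1 0 0

After press 2 at (0,1):
1 0 0 1
0 1 1 0
0 0 1 1
0 1 0 0

After press 3 at (3,3):
1 0 0 1
0 1 1 0
0 0 1 0
0 1 1 1

After press 4 at (3,2):
1 0 0 1
0 1 1 0
0 0 0 0
0 0 0 0

After press 5 at (0,1):
0 1 1 1
0 0 1 0
0 0 0 0
0 0 0 0

After press 6 at (0,2):
0 0 0 0
0 0 0 0
0 0 0 0
0 0 0 0

Lights still on: 0

Answer: yes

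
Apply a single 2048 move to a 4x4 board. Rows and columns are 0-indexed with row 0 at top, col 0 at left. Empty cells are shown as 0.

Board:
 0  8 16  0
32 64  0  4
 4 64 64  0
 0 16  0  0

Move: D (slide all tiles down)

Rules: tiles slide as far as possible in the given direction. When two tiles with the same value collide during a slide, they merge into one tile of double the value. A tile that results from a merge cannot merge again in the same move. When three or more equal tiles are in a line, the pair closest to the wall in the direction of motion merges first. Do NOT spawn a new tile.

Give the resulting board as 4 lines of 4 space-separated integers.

Slide down:
col 0: [0, 32, 4, 0] -> [0, 0, 32, 4]
col 1: [8, 64, 64, 16] -> [0, 8, 128, 16]
col 2: [16, 0, 64, 0] -> [0, 0, 16, 64]
col 3: [0, 4, 0, 0] -> [0, 0, 0, 4]

Answer:   0   0   0   0
  0   8   0   0
 32 128  16   0
  4  16  64   4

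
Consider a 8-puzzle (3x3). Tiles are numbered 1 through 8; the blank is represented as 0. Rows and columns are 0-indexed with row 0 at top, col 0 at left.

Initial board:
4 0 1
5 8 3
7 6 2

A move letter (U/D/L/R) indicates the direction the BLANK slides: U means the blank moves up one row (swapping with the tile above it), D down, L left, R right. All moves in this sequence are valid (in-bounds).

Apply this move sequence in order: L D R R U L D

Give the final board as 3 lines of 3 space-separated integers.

After move 1 (L):
0 4 1
5 8 3
7 6 2

After move 2 (D):
5 4 1
0 8 3
7 6 2

After move 3 (R):
5 4 1
8 0 3
7 6 2

After move 4 (R):
5 4 1
8 3 0
7 6 2

After move 5 (U):
5 4 0
8 3 1
7 6 2

After move 6 (L):
5 0 4
8 3 1
7 6 2

After move 7 (D):
5 3 4
8 0 1
7 6 2

Answer: 5 3 4
8 0 1
7 6 2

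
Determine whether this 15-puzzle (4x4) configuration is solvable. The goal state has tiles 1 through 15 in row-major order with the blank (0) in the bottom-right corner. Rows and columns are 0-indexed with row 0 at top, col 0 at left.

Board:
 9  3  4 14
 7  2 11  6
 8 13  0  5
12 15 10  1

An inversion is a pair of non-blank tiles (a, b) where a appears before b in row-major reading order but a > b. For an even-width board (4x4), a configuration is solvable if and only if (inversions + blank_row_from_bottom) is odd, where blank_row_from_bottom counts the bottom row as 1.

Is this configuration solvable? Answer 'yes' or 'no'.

Answer: no

Derivation:
Inversions: 46
Blank is in row 2 (0-indexed from top), which is row 2 counting from the bottom (bottom = 1).
46 + 2 = 48, which is even, so the puzzle is not solvable.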